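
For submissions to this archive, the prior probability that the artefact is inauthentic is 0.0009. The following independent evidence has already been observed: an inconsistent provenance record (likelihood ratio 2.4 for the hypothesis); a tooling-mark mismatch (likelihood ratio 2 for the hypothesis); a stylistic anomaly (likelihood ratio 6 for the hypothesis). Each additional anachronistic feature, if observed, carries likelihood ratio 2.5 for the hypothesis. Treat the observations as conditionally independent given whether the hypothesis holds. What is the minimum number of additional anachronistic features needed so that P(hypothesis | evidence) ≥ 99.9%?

Prior odds = 0.0009/0.9991 = 9/9991.
Combined Bayes factor of the evidence already in hand = 2.4 × 2 × 6 = 28.8.
Odds after that evidence = (9/9991) × 28.8 = 1296/49955.
Target odds = 0.999/0.001 = 999.
Need 2.5ⁿ ≥ 999 ÷ (1296/49955) = 1848335/48.
2.5¹¹ = 48828125/2048 falls short of 1848335/48 but 2.5¹² = 244140625/4096 reaches it, so n = 12.

12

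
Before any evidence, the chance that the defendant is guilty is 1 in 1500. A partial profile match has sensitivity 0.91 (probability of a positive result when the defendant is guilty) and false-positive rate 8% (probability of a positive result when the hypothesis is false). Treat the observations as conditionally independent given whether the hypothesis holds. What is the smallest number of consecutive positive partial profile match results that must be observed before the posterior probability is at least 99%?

5

Prior odds = (1/1500)/(1499/1500) = 1/1499.
Likelihood ratio of a positive result = 0.91/0.08 = 11.375.
Target odds: 0.99 ÷ 0.01 = 99.
Need (1/1499) × 11.375ⁿ ≥ 99, i.e. 11.375ⁿ ≥ 148401.
11.375⁴ = 68574961/4096 falls short of 148401 but 11.375⁵ ≈190439 reaches it, so n = 5.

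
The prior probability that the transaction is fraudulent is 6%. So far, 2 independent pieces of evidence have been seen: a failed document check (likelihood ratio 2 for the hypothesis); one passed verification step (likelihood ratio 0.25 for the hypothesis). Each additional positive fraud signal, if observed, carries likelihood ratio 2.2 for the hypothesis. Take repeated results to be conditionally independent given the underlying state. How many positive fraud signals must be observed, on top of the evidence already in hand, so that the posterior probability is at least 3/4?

Prior odds = 0.06/0.94 = 3/47.
Combined Bayes factor of the evidence already in hand = 2 × 0.25 = 0.5.
Odds after that evidence = (3/47) × 0.5 = 3/94.
Target odds = 0.75/0.25 = 3.
Need 2.2ⁿ ≥ 3 ÷ (3/94) = 94.
2.2⁵ = 51.53632 falls short of 94 but 2.2⁶ = 1771561/15625 reaches it, so n = 6.

6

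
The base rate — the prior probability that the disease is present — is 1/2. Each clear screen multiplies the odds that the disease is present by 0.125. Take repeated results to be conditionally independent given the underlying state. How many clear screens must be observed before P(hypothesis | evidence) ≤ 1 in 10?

2

Prior odds: 0.5 ÷ 0.5 = 1.
Likelihood ratio per clear screen = 0.125.
Target posterior odds = 0.1/0.9 = 1/9.
Need 1 × 0.125ⁿ ≤ 1/9, i.e. 0.125ⁿ ≤ 1/9.
0.125¹ = 0.125 is still above 1/9 but 0.125² = 0.015625 is at or below it, so n = 2.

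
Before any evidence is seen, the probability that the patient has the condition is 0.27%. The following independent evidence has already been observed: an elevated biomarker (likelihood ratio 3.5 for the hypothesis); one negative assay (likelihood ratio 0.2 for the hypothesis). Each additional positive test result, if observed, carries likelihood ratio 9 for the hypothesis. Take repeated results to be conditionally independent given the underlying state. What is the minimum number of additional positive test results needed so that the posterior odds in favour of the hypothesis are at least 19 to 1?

Prior odds = 0.0027/0.9973 = 27/9973.
Combined Bayes factor of the evidence already in hand = 3.5 × 0.2 = 0.7.
Odds after that evidence = (27/9973) × 0.7 = 189/99730.
Target odds = 19.
Need 9ⁿ ≥ 19 ÷ (189/99730) = 1894870/189.
9⁴ = 6561 falls short of 1894870/189 but 9⁵ = 59049 reaches it, so n = 5.

5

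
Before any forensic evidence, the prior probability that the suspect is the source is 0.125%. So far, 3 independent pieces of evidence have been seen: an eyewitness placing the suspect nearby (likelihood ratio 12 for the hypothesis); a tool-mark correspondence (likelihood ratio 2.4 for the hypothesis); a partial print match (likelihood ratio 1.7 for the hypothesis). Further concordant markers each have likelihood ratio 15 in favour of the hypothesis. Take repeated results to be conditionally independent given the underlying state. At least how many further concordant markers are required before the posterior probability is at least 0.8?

2

Prior odds = 0.00125/0.99875 = 1/799.
Combined Bayes factor of the evidence already in hand = 12 × 2.4 × 1.7 = 48.96.
Odds after that evidence = (1/799) × 48.96 = 72/1175.
Target odds = 0.8/0.2 = 4.
Need 15ⁿ ≥ 4 ÷ (72/1175) = 1175/18.
15¹ = 15 falls short of 1175/18 but 15² = 225 reaches it, so n = 2.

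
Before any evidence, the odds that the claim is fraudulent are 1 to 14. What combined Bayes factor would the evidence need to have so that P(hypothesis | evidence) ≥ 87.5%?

98

Prior odds = 1/14.
Target odds = 0.875/0.125 = 7.
Required Bayes factor = 7 ÷ (1/14) = 98.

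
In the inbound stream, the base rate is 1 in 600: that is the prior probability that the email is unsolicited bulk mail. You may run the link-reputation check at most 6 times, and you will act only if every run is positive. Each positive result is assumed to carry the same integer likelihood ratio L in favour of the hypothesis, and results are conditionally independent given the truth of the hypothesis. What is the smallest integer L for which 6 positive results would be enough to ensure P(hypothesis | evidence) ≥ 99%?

7

Prior odds = (1/600)/(599/600) = 1/599.
Target odds = 0.99/0.01 = 99.
Need L⁶ ≥ 99 ÷ (1/599) = 59301.
6⁶ = 46656 < 59301 ≤ 117649 = 7⁶, so L = 7.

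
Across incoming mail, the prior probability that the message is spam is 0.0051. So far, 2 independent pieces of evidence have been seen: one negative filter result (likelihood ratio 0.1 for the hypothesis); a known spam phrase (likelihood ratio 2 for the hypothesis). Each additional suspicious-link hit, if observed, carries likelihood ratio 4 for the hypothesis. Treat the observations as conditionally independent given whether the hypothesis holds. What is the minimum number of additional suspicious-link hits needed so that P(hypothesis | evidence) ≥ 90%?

Prior odds = 0.0051/0.9949 = 51/9949.
Combined Bayes factor of the evidence already in hand = 0.1 × 2 = 0.2.
Odds after that evidence = (51/9949) × 0.2 = 51/49745.
Target odds = 0.9/0.1 = 9.
Need 4ⁿ ≥ 9 ÷ (51/49745) = 149235/17.
4⁶ = 4096 falls short of 149235/17 but 4⁷ = 16384 reaches it, so n = 7.

7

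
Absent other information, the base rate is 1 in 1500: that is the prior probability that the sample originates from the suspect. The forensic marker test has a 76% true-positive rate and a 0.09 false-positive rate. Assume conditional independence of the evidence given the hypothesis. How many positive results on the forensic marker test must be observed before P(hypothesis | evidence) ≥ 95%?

5

Prior odds = (1/1500)/(1499/1500) = 1/1499.
Likelihood ratio of a positive result = 0.76/0.09 = 76/9.
Target odds: 0.95 ÷ 0.05 = 19.
Require (76/9)ⁿ ≥ 19 ÷ (1/1499) = 28481.
(76/9)⁴ = 33362176/6561 falls short of 28481 but (76/9)⁵ ≈42939.3 reaches it, so n = 5.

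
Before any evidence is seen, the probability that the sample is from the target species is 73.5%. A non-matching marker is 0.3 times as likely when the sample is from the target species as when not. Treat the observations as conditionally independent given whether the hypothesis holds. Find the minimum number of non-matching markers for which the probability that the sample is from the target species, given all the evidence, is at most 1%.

Prior odds: 0.735 ÷ 0.265 = 147/53.
Likelihood ratio per non-matching marker = 0.3.
Target posterior odds = 0.01/0.99 = 1/99.
Require 0.3ⁿ ≤ 1/99 ÷ (147/53) = 53/14553.
0.3⁴ = 0.0081 is still above 53/14553 but 0.3⁵ = 243/100000 is at or below it, so n = 5.

5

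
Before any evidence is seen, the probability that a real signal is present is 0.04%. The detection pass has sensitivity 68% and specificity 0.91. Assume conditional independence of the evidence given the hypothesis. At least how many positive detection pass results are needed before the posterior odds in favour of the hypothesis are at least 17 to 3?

Prior odds: 0.0004 ÷ 0.9996 = 1/2499.
False-positive rate = 1 − 0.91 = 0.09; likelihood ratio of a positive = 0.68/0.09 = 68/9.
Target odds = 17/3.
Require (68/9)ⁿ ≥ 17/3 ÷ (1/2499) = 14161.
(68/9)⁴ = 21381376/6561 falls short of 14161 but (68/9)⁵ ≈24622.5 reaches it, so n = 5.

5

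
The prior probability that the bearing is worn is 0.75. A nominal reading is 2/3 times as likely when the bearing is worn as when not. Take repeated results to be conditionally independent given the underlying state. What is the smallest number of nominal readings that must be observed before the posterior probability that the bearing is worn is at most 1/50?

Prior odds: 0.75 ÷ 0.25 = 3.
Likelihood ratio per nominal reading = 2/3.
Target posterior odds = 0.02/0.98 = 1/49.
Require (2/3)ⁿ ≤ 1/49 ÷ 3 = 1/147.
(2/3)¹² = 4096/531441 is still above 1/147 but (2/3)¹³ = 8192/1594323 is at or below it, so n = 13.

13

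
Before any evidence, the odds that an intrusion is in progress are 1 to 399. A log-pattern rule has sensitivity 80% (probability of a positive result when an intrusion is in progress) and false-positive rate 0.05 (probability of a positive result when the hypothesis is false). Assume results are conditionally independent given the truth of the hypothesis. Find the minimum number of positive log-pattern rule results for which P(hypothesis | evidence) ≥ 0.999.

Prior odds = 1/399.
Likelihood ratio of a positive result = 0.8/0.05 = 16.
Target posterior odds = 0.999/0.001 = 999.
Require 16ⁿ ≥ 999 ÷ (1/399) = 398601.
16⁴ = 65536 falls short of 398601 but 16⁵ = 1048576 reaches it, so n = 5.

5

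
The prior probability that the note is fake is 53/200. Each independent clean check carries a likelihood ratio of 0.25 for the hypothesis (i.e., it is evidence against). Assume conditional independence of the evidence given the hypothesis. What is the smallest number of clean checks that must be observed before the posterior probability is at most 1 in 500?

Prior odds = 0.265/0.735 = 53/147.
Likelihood ratio per clean check = 0.25.
Target posterior odds = 0.002/0.998 = 1/499.
Require 0.25ⁿ ≤ 1/499 ÷ (53/147) = 147/26447.
0.25³ = 0.015625 is still above 147/26447 but 0.25⁴ = 0.00390625 is at or below it, so n = 4.

4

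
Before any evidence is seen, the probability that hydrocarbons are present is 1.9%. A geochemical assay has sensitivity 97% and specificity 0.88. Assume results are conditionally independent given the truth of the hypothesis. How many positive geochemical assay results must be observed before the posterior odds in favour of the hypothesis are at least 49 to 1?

Prior odds: 0.019 ÷ 0.981 = 19/981.
False-positive rate = 1 − 0.88 = 0.12; likelihood ratio of a positive = 0.97/0.12 = 97/12.
Target odds = 49.
Need (19/981) × (97/12)ⁿ ≥ 49, i.e. (97/12)ⁿ ≥ 48069/19.
(97/12)³ = 912673/1728 falls short of 48069/19 but (97/12)⁴ = 88529281/20736 reaches it, so n = 4.

4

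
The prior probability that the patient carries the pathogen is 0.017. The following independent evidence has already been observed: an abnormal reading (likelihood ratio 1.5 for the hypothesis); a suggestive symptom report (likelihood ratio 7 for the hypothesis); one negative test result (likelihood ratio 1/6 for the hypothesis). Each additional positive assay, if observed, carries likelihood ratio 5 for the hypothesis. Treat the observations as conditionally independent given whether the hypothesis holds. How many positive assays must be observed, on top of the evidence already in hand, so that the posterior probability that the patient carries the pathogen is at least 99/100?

6

Prior odds = 0.017/0.983 = 17/983.
Combined Bayes factor of the evidence already in hand = 1.5 × 7 × (1/6) = 1.75.
Odds after that evidence = (17/983) × 1.75 = 119/3932.
Target odds = 0.99/0.01 = 99.
Need 5ⁿ ≥ 99 ÷ (119/3932) = 389268/119.
5⁵ = 3125 falls short of 389268/119 but 5⁶ = 15625 reaches it, so n = 6.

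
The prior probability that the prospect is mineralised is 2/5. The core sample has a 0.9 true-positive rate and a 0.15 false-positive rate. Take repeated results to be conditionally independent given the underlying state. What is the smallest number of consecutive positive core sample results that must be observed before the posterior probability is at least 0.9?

Prior odds: 0.4 ÷ 0.6 = 2/3.
Likelihood ratio of a positive result = 0.9/0.15 = 6.
Target posterior odds = 0.9/0.1 = 9.
Require 6ⁿ ≥ 9 ÷ (2/3) = 13.5.
6¹ = 6 falls short of 13.5 but 6² = 36 reaches it, so n = 2.

2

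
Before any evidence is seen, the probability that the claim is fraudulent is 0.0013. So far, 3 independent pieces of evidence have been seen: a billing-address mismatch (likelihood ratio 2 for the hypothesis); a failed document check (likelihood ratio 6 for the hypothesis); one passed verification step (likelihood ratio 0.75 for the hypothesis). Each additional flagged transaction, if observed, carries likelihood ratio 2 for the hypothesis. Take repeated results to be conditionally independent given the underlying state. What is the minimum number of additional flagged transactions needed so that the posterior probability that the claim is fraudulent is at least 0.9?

10

Prior odds = 0.0013/0.9987 = 13/9987.
Combined Bayes factor of the evidence already in hand = 2 × 6 × 0.75 = 9.
Odds after that evidence = (13/9987) × 9 = 39/3329.
Target odds = 0.9/0.1 = 9.
Need 2ⁿ ≥ 9 ÷ (39/3329) = 9987/13.
2⁹ = 512 falls short of 9987/13 but 2¹⁰ = 1024 reaches it, so n = 10.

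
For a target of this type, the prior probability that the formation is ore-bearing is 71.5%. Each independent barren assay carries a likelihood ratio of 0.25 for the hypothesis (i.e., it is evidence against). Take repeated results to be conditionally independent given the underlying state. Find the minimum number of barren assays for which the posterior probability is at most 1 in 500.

Prior odds: 0.715 ÷ 0.285 = 143/57.
Likelihood ratio per barren assay = 0.25.
Target odds: 0.002 ÷ 0.998 = 1/499.
Require 0.25ⁿ ≤ 1/499 ÷ (143/57) = 57/71357.
0.25⁵ = 1/1024 is still above 57/71357 but 0.25⁶ = 1/4096 is at or below it, so n = 6.

6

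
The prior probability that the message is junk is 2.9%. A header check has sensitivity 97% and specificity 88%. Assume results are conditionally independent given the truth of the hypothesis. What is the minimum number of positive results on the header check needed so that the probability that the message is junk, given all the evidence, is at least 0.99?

Prior odds = 0.029/0.971 = 29/971.
False-positive rate = 1 − 0.88 = 0.12; likelihood ratio of a positive = 0.97/0.12 = 97/12.
Target odds: 0.99 ÷ 0.01 = 99.
Require (97/12)ⁿ ≥ 99 ÷ (29/971) = 96129/29.
(97/12)³ = 912673/1728 falls short of 96129/29 but (97/12)⁴ = 88529281/20736 reaches it, so n = 4.

4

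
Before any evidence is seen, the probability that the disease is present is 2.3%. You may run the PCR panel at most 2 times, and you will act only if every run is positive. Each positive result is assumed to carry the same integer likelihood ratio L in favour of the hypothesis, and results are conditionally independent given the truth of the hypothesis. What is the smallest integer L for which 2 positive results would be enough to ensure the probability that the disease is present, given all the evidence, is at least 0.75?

Prior odds = 0.023/0.977 = 23/977.
Target odds = 0.75/0.25 = 3.
Need L² ≥ 3 ÷ (23/977) = 2931/23.
11² = 121 < 2931/23 ≤ 144 = 12², so L = 12.

12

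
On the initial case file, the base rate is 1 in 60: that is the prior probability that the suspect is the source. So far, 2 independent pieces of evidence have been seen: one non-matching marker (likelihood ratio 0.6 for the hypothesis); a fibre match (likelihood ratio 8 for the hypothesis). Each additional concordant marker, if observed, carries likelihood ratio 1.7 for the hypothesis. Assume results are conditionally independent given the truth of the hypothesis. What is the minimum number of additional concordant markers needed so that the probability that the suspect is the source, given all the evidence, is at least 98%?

Prior odds = (1/60)/(59/60) = 1/59.
Combined Bayes factor of the evidence already in hand = 0.6 × 8 = 4.8.
Odds after that evidence = (1/59) × 4.8 = 24/295.
Target odds = 0.98/0.02 = 49.
Need 1.7ⁿ ≥ 49 ÷ (24/295) = 14455/24.
1.7¹² ≈582.622 falls short of 14455/24 but 1.7¹³ ≈990.458 reaches it, so n = 13.

13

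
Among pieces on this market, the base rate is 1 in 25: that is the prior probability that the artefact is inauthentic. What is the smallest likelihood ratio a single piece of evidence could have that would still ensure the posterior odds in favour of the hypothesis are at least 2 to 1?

Prior odds = 0.04/0.96 = 1/24.
Target odds = 2.
Required Bayes factor = 2 ÷ (1/24) = 48.

48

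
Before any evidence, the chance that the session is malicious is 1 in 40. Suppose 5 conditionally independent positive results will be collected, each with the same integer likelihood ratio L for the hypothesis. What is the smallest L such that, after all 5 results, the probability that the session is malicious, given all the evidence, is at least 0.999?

9

Prior odds = 0.025/0.975 = 1/39.
Target odds = 0.999/0.001 = 999.
Need L⁵ ≥ 999 ÷ (1/39) = 38961.
8⁵ = 32768 < 38961 ≤ 59049 = 9⁵, so L = 9.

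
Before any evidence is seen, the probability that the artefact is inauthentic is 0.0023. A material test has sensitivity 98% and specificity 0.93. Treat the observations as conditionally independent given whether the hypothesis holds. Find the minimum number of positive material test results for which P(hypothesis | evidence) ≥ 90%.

Prior odds = 0.0023/0.9977 = 23/9977.
False-positive rate = 1 − 0.93 = 0.07; likelihood ratio of a positive = 0.98/0.07 = 14.
Target posterior odds = 0.9/0.1 = 9.
Require 14ⁿ ≥ 9 ÷ (23/9977) = 89793/23.
14³ = 2744 falls short of 89793/23 but 14⁴ = 38416 reaches it, so n = 4.

4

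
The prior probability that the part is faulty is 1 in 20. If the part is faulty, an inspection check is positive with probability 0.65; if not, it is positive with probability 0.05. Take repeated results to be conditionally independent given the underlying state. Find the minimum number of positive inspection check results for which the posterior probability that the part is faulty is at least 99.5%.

4

Prior odds: 0.05 ÷ 0.95 = 1/19.
Likelihood ratio of a positive = 0.65/0.05 = 13.
Target odds: 0.995 ÷ 0.005 = 199.
Require 13ⁿ ≥ 199 ÷ (1/19) = 3781.
13³ = 2197 falls short of 3781 but 13⁴ = 28561 reaches it, so n = 4.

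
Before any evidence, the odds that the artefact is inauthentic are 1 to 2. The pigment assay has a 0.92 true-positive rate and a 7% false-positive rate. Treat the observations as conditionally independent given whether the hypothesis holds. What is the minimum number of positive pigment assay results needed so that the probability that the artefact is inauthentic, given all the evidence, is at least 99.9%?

3

Prior odds = 0.5.
Likelihood ratio of a positive result = 0.92/0.07 = 92/7.
Target posterior odds = 0.999/0.001 = 999.
Need 0.5 × (92/7)ⁿ ≥ 999, i.e. (92/7)ⁿ ≥ 1998.
(92/7)² = 8464/49 falls short of 1998 but (92/7)³ = 778688/343 reaches it, so n = 3.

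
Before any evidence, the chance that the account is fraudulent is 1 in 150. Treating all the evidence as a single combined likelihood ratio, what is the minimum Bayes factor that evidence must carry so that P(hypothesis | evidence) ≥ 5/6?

745

Prior odds = (1/150)/(149/150) = 1/149.
Target odds = (5/6)/(1/6) = 5.
Required Bayes factor = 5 ÷ (1/149) = 745.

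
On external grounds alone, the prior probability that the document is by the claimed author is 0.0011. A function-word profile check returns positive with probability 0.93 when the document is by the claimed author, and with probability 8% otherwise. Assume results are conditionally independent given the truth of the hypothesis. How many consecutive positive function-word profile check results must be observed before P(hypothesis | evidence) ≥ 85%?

4

Prior odds = 0.0011/0.9989 = 11/9989.
Likelihood ratio of a positive result = 0.93/0.08 = 11.625.
Target odds: 0.85 ÷ 0.15 = 17/3.
Need (11/9989) × 11.625ⁿ ≥ 17/3, i.e. 11.625ⁿ ≥ 169813/33.
11.625³ = 804357/512 falls short of 169813/33 but 11.625⁴ = 74805201/4096 reaches it, so n = 4.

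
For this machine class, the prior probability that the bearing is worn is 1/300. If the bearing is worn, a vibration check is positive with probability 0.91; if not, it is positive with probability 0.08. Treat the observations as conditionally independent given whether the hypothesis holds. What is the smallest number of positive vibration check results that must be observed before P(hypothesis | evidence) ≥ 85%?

Prior odds = (1/300)/(299/300) = 1/299.
Likelihood ratio of a positive = 0.91/0.08 = 11.375.
Target odds: 0.85 ÷ 0.15 = 17/3.
Need (1/299) × 11.375ⁿ ≥ 17/3, i.e. 11.375ⁿ ≥ 5083/3.
11.375³ = 753571/512 falls short of 5083/3 but 11.375⁴ = 68574961/4096 reaches it, so n = 4.

4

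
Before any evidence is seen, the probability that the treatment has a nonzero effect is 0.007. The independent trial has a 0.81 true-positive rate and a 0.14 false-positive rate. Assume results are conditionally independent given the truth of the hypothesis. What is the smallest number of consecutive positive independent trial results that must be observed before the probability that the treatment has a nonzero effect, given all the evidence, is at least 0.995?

Prior odds: 0.007 ÷ 0.993 = 7/993.
Likelihood ratio of a positive result = 0.81/0.14 = 81/14.
Target posterior odds = 0.995/0.005 = 199.
Require (81/14)ⁿ ≥ 199 ÷ (7/993) = 197607/7.
(81/14)⁵ ≈6483.13 falls short of 197607/7 but (81/14)⁶ ≈37509.6 reaches it, so n = 6.

6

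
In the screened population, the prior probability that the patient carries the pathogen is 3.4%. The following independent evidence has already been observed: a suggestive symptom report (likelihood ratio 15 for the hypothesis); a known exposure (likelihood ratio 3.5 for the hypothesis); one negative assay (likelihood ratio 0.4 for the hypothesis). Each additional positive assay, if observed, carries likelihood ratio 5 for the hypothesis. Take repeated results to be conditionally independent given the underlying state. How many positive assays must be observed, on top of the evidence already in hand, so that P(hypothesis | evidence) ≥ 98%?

Prior odds = 0.034/0.966 = 17/483.
Combined Bayes factor of the evidence already in hand = 15 × 3.5 × 0.4 = 21.
Odds after that evidence = (17/483) × 21 = 17/23.
Target odds = 0.98/0.02 = 49.
Need 5ⁿ ≥ 49 ÷ (17/23) = 1127/17.
5² = 25 falls short of 1127/17 but 5³ = 125 reaches it, so n = 3.

3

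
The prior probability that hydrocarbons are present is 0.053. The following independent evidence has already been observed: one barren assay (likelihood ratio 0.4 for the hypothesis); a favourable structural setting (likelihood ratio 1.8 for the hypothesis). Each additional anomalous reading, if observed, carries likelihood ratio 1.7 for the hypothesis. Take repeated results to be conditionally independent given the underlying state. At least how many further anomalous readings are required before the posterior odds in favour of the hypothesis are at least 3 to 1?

9

Prior odds = 0.053/0.947 = 53/947.
Combined Bayes factor of the evidence already in hand = 0.4 × 1.8 = 0.72.
Odds after that evidence = (53/947) × 0.72 = 954/23675.
Target odds = 3.
Need 1.7ⁿ ≥ 3 ÷ (954/23675) = 23675/318.
1.7⁸ ≈69.7576 falls short of 23675/318 but 1.7⁹ ≈118.588 reaches it, so n = 9.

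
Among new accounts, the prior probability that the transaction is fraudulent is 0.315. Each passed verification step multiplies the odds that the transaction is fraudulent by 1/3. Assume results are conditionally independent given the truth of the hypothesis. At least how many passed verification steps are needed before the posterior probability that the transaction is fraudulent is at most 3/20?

Prior odds: 0.315 ÷ 0.685 = 63/137.
Likelihood ratio per passed verification step = 1/3.
Target odds: 0.15 ÷ 0.85 = 3/17.
Need (63/137) × (1/3)ⁿ ≤ 3/17, i.e. (1/3)ⁿ ≤ 137/357.
(1/3)¹ = 1/3, which is already at or below the required 137/357; so n = 1.

1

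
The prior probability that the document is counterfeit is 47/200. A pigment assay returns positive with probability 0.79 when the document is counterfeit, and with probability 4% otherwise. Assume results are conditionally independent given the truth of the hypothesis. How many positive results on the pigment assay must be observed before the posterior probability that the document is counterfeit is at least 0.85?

Prior odds: 0.235 ÷ 0.765 = 47/153.
Likelihood ratio of a positive result = 0.79/0.04 = 19.75.
Target posterior odds = 0.85/0.15 = 17/3.
Require 19.75ⁿ ≥ 17/3 ÷ (47/153) = 867/47.
19.75¹ = 19.75, which meets the required 867/47; so n = 1.

1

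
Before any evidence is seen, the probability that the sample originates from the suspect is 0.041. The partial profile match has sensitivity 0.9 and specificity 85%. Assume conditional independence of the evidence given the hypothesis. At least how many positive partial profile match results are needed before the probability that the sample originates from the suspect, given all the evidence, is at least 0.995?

Prior odds: 0.041 ÷ 0.959 = 41/959.
False-positive rate = 1 − 0.85 = 0.15; likelihood ratio of a positive = 0.9/0.15 = 6.
Target odds: 0.995 ÷ 0.005 = 199.
Require 6ⁿ ≥ 199 ÷ (41/959) = 190841/41.
6⁴ = 1296 falls short of 190841/41 but 6⁵ = 7776 reaches it, so n = 5.

5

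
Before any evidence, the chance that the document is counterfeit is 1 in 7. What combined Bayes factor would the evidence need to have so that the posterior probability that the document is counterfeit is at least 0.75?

Prior odds = (1/7)/(6/7) = 1/6.
Target odds = 0.75/0.25 = 3.
Required Bayes factor = 3 ÷ (1/6) = 18.

18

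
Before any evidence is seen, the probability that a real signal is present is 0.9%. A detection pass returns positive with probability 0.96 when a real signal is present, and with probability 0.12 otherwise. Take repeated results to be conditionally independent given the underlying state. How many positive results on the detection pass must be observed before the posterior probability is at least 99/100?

5

Prior odds = 0.009/0.991 = 9/991.
Likelihood ratio of a positive result = 0.96/0.12 = 8.
Target odds: 0.99 ÷ 0.01 = 99.
Require 8ⁿ ≥ 99 ÷ (9/991) = 10901.
8⁴ = 4096 falls short of 10901 but 8⁵ = 32768 reaches it, so n = 5.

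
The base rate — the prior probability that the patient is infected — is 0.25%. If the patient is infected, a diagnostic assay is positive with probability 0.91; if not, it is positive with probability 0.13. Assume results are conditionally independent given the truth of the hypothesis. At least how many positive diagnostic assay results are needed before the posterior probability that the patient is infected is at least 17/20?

4

Prior odds = 0.0025/0.9975 = 1/399.
Likelihood ratio of a positive = 0.91/0.13 = 7.
Target posterior odds = 0.85/0.15 = 17/3.
Need (1/399) × 7ⁿ ≥ 17/3, i.e. 7ⁿ ≥ 2261.
7³ = 343 falls short of 2261 but 7⁴ = 2401 reaches it, so n = 4.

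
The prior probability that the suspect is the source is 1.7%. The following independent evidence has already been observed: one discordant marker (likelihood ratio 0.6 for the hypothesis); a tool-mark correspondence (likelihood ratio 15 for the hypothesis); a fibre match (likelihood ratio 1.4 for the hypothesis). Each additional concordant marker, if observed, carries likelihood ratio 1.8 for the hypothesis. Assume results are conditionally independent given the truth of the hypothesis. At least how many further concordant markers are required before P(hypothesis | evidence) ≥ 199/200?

Prior odds = 0.017/0.983 = 17/983.
Combined Bayes factor of the evidence already in hand = 0.6 × 15 × 1.4 = 12.6.
Odds after that evidence = (17/983) × 12.6 = 1071/4915.
Target odds = 0.995/0.005 = 199.
Need 1.8ⁿ ≥ 199 ÷ (1071/4915) = 978085/1071.
1.8¹¹ ≈642.684 falls short of 978085/1071 but 1.8¹² ≈1156.83 reaches it, so n = 12.

12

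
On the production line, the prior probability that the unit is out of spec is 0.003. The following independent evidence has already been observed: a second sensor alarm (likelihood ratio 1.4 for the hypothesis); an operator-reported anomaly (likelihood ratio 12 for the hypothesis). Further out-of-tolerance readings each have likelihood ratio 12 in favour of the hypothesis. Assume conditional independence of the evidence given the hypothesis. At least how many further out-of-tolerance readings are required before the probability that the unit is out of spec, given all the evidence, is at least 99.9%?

4

Prior odds = 0.003/0.997 = 3/997.
Combined Bayes factor of the evidence already in hand = 1.4 × 12 = 16.8.
Odds after that evidence = (3/997) × 16.8 = 252/4985.
Target odds = 0.999/0.001 = 999.
Need 12ⁿ ≥ 999 ÷ (252/4985) = 553335/28.
12³ = 1728 falls short of 553335/28 but 12⁴ = 20736 reaches it, so n = 4.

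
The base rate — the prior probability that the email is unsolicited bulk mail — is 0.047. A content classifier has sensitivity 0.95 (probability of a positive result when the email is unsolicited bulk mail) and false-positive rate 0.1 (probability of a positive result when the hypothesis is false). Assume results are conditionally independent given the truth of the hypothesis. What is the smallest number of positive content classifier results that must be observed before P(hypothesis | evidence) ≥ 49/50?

4

Prior odds: 0.047 ÷ 0.953 = 47/953.
Likelihood ratio of a positive result = 0.95/0.1 = 9.5.
Target posterior odds = 0.98/0.02 = 49.
Need (47/953) × 9.5ⁿ ≥ 49, i.e. 9.5ⁿ ≥ 46697/47.
9.5³ = 857.375 falls short of 46697/47 but 9.5⁴ = 8145.0625 reaches it, so n = 4.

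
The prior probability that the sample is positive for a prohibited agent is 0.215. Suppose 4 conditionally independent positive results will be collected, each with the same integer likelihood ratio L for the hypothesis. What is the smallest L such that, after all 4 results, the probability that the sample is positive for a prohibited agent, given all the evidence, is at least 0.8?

Prior odds = 0.215/0.785 = 43/157.
Target odds = 0.8/0.2 = 4.
Need L⁴ ≥ 4 ÷ (43/157) = 628/43.
1⁴ = 1 < 628/43 ≤ 16 = 2⁴, so L = 2.

2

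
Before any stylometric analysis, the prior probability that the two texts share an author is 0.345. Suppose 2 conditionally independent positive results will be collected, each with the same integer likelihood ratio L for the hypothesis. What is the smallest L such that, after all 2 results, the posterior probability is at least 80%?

Prior odds = 0.345/0.655 = 69/131.
Target odds = 0.8/0.2 = 4.
Need L² ≥ 4 ÷ (69/131) = 524/69.
2² = 4 < 524/69 ≤ 9 = 3², so L = 3.

3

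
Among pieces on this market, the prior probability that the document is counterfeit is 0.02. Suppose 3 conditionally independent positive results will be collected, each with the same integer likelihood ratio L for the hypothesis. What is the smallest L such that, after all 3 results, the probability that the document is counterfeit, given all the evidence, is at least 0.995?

Prior odds = 0.02/0.98 = 1/49.
Target odds = 0.995/0.005 = 199.
Need L³ ≥ 199 ÷ (1/49) = 9751.
21³ = 9261 < 9751 ≤ 10648 = 22³, so L = 22.

22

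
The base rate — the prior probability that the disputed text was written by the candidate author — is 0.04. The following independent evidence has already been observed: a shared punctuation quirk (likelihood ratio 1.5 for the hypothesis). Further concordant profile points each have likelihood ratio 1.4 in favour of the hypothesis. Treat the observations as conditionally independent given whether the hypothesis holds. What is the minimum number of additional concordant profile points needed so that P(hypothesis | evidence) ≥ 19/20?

Prior odds = 0.04/0.96 = 1/24.
Bayes factor of the evidence already in hand = 1.5.
Odds after that evidence = (1/24) × 1.5 = 0.0625.
Target odds = 0.95/0.05 = 19.
Need 1.4ⁿ ≥ 19 ÷ 0.0625 = 304.
1.4¹⁶ ≈217.795 falls short of 304 but 1.4¹⁷ ≈304.913 reaches it, so n = 17.

17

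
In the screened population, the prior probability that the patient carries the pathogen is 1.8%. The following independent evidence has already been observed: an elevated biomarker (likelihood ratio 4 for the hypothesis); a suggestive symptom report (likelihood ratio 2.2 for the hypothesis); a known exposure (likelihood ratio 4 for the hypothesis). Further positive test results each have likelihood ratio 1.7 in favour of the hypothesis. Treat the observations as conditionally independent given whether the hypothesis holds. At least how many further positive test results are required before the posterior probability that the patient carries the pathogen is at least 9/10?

5

Prior odds = 0.018/0.982 = 9/491.
Combined Bayes factor of the evidence already in hand = 4 × 2.2 × 4 = 35.2.
Odds after that evidence = (9/491) × 35.2 = 1584/2455.
Target odds = 0.9/0.1 = 9.
Need 1.7ⁿ ≥ 9 ÷ (1584/2455) = 2455/176.
1.7⁴ = 8.3521 falls short of 2455/176 but 1.7⁵ = 1419857/100000 reaches it, so n = 5.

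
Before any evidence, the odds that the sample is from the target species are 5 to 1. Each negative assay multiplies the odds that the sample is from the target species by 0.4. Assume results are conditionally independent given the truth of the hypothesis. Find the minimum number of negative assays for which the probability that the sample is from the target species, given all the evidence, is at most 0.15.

Prior odds = 5.
Likelihood ratio per negative assay = 0.4.
Target odds: 0.15 ÷ 0.85 = 3/17.
Require 0.4ⁿ ≤ 3/17 ÷ 5 = 3/85.
0.4³ = 0.064 is still above 3/85 but 0.4⁴ = 0.0256 is at or below it, so n = 4.

4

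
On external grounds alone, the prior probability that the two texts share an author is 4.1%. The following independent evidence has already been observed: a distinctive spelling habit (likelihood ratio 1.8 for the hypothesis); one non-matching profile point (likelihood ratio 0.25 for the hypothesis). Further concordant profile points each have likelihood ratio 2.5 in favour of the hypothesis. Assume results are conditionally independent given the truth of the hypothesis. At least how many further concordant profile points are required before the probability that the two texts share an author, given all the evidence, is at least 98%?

Prior odds = 0.041/0.959 = 41/959.
Combined Bayes factor of the evidence already in hand = 1.8 × 0.25 = 0.45.
Odds after that evidence = (41/959) × 0.45 = 369/19180.
Target odds = 0.98/0.02 = 49.
Need 2.5ⁿ ≥ 49 ÷ (369/19180) = 939820/369.
2.5⁸ = 390625/256 falls short of 939820/369 but 2.5⁹ = 1953125/512 reaches it, so n = 9.

9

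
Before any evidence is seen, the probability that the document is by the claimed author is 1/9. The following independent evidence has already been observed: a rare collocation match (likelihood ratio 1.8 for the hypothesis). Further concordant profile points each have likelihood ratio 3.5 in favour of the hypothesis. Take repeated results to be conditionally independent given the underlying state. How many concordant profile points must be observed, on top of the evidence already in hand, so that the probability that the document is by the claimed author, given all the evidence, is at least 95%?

4

Prior odds = (1/9)/(8/9) = 0.125.
Bayes factor of the evidence already in hand = 1.8.
Odds after that evidence = 0.125 × 1.8 = 0.225.
Target odds = 0.95/0.05 = 19.
Need 3.5ⁿ ≥ 19 ÷ 0.225 = 760/9.
3.5³ = 42.875 falls short of 760/9 but 3.5⁴ = 150.0625 reaches it, so n = 4.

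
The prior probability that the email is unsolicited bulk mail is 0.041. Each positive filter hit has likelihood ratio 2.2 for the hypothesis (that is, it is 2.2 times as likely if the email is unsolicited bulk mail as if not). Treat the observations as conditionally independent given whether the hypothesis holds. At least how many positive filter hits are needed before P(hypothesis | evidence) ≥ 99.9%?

13

Prior odds: 0.041 ÷ 0.959 = 41/959.
Likelihood ratio per positive filter hit = 2.2.
Target posterior odds = 0.999/0.001 = 999.
Need (41/959) × 2.2ⁿ ≥ 999, i.e. 2.2ⁿ ≥ 958041/41.
2.2¹² ≈12855 falls short of 958041/41 but 2.2¹³ ≈28281 reaches it, so n = 13.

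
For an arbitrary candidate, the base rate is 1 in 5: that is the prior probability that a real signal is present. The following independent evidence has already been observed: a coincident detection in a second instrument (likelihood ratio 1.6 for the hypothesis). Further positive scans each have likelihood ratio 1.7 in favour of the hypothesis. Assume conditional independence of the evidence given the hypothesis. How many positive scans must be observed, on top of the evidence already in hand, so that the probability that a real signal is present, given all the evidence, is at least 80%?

Prior odds = 0.2/0.8 = 0.25.
Bayes factor of the evidence already in hand = 1.6.
Odds after that evidence = 0.25 × 1.6 = 0.4.
Target odds = 0.8/0.2 = 4.
Need 1.7ⁿ ≥ 4 ÷ 0.4 = 10.
1.7⁴ = 8.3521 falls short of 10 but 1.7⁵ = 1419857/100000 reaches it, so n = 5.

5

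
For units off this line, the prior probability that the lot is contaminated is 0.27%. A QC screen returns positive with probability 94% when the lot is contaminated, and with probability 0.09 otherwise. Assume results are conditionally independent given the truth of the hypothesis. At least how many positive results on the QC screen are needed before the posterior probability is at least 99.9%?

6

Prior odds: 0.0027 ÷ 0.9973 = 27/9973.
Likelihood ratio of a positive result = 0.94/0.09 = 94/9.
Target posterior odds = 0.999/0.001 = 999.
Require (94/9)ⁿ ≥ 999 ÷ (27/9973) = 369001.
(94/9)⁵ ≈124287 falls short of 369001 but (94/9)⁶ ≈1.29811e+06 reaches it, so n = 6.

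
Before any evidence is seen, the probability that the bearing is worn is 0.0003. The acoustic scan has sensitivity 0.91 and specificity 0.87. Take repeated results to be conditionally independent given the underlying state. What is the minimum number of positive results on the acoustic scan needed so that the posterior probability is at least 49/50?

Prior odds: 0.0003 ÷ 0.9997 = 3/9997.
False-positive rate = 1 − 0.87 = 0.13; likelihood ratio of a positive = 0.91/0.13 = 7.
Target posterior odds = 0.98/0.02 = 49.
Require 7ⁿ ≥ 49 ÷ (3/9997) = 489853/3.
7⁶ = 117649 falls short of 489853/3 but 7⁷ = 823543 reaches it, so n = 7.

7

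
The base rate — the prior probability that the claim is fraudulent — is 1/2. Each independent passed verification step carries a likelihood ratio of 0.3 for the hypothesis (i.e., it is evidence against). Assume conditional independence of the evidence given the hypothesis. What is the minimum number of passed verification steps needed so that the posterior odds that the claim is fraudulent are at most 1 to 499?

6

Prior odds = 0.5/0.5 = 1.
Likelihood ratio per passed verification step = 0.3.
Target odds = 1/499.
Require 0.3ⁿ ≤ 1/499 ÷ 1 = 1/499.
0.3⁵ = 243/100000 is still above 1/499 but 0.3⁶ = 729/1000000 is at or below it, so n = 6.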